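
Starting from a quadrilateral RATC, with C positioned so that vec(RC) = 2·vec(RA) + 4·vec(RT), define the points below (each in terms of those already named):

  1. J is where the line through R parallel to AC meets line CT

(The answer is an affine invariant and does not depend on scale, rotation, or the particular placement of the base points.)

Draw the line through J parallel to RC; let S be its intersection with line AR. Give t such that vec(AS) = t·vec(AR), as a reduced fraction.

Assign R = (0, 0), A = (1, 0), T = (0, 1), C = (2, 4) — the answer is frame-independent, so this choice is without loss of generality.
1. J is where the line through R parallel to AC meets line CT ⇒ J = (2/5, 8/5)
through J parallel to RC: direction (2, 4); meets AR at S = (-2/5, 0)
S = A + t·(R−A) with t = 7/5

t = 7/5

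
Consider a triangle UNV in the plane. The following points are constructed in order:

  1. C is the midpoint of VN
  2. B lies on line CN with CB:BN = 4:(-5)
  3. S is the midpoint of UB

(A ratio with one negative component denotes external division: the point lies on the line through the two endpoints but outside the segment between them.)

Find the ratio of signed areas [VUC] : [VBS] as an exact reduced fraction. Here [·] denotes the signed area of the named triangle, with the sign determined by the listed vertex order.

[VUC]:[VBS] = 2/3

Set U = (0, 0), N = (1, 0), V = (0, 1); any affine frame gives the same invariant.
1. C is the midpoint of VN ⇒ C = (1/2, 1/2)
2. B lies on line CN with CB:BN = 4:(-5) ⇒ B = (-3/2, 5/2)
3. S is the midpoint of UB ⇒ S = (-3/4, 5/4)
2·[VUC] = 1/2, 2·[VBS] = 3/4
[VUC]:[VBS] = 1/2:3/4 = 2/3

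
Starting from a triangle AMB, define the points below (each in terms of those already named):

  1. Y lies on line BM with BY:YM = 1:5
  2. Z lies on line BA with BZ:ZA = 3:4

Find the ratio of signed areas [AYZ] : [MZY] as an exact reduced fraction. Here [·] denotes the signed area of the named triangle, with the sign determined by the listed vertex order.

[AYZ]:[MZY] = -4/15

Set A = (0, 0), M = (1, 0), B = (0, 1); any affine frame gives the same invariant.
1. Y lies on line BM with BY:YM = 1:5 ⇒ Y = (1/6, 5/6)
2. Z lies on line BA with BZ:ZA = 3:4 ⇒ Z = (0, 4/7)
2·[AYZ] = 2/21, 2·[MZY] = -5/14
[AYZ]:[MZY] = 2/21:-5/14 = -4/15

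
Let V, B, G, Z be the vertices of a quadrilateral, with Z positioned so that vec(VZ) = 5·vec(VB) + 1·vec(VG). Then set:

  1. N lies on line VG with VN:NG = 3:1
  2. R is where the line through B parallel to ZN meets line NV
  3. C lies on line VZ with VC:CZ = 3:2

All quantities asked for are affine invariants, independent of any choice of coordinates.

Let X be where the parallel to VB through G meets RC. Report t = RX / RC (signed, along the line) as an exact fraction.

t = 21/13

Choose coordinates V = (0, 0), B = (1, 0), G = (0, 1), Z = (5, 1).
1. N lies on line VG with VN:NG = 3:1 ⇒ N = (0, 3/4)
2. R is where the line through B parallel to ZN meets line NV ⇒ R = (0, -1/20)
3. C lies on line VZ with VC:CZ = 3:2 ⇒ C = (3, 3/5)
through G parallel to VB: direction (1, 0); meets RC at X = (63/13, 1)
X = R + t·(C−R) with t = 21/13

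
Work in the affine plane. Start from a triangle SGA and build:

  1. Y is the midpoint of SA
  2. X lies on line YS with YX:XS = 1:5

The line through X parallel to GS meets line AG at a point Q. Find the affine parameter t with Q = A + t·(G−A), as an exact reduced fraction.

t = 7/12

Work in coordinates with S = (0, 0), G = (1, 0), A = (0, 1).
1. Y is the midpoint of SA ⇒ Y = (0, 1/2)
2. X lies on line YS with YX:XS = 1:5 ⇒ X = (0, 5/12)
through X parallel to GS: direction (-1, 0); meets AG at Q = (7/12, 5/12)
Q = A + t·(G−A) with t = 7/12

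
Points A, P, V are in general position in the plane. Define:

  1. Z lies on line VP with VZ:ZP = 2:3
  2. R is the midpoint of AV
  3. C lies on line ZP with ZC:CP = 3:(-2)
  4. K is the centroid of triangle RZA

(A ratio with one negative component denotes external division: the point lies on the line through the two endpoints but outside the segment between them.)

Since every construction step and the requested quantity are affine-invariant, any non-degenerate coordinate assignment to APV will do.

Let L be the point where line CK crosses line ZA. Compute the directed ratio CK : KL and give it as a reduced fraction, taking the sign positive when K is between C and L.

Choose coordinates A = (0, 0), P = (1, 0), V = (0, 1).
1. Z lies on line VP with VZ:ZP = 2:3 ⇒ Z = (2/5, 3/5)
2. R is the midpoint of AV ⇒ R = (0, 1/2)
3. C lies on line ZP with ZC:CP = 3:(-2) ⇒ C = (11/5, -6/5)
4. K is the centroid of triangle RZA ⇒ K = (2/15, 11/30)
line CK meets ZA at L = (29/140, 87/280)
K = C + t·(L−C) with t = 28/27, so CK:KL = 28/27:-1/27

CK:KL = -28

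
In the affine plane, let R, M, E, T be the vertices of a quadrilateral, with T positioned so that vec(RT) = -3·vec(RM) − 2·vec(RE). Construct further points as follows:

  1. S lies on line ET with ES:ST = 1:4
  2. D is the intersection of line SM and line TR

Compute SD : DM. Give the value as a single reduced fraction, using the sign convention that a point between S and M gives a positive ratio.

Set R = (0, 0), M = (1, 0), E = (0, 1), T = (-3, -2); any affine frame gives the same invariant.
1. S lies on line ET with ES:ST = 1:4 ⇒ S = (-3/5, 2/5)
2. D is the intersection of line SM and line TR ⇒ D = (3/11, 2/11)
D = S + t·(M−S) with t = 6/11, so SD:DM = t:(1−t) = 6/11:5/11

SD:DM = 6/5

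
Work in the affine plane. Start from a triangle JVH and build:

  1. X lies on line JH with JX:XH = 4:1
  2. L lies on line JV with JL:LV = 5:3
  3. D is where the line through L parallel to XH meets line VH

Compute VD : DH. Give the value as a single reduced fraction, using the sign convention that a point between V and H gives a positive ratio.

Set J = (0, 0), V = (1, 0), H = (0, 1); any affine frame gives the same invariant.
1. X lies on line JH with JX:XH = 4:1 ⇒ X = (0, 4/5)
2. L lies on line JV with JL:LV = 5:3 ⇒ L = (5/8, 0)
3. D is where the line through L parallel to XH meets line VH ⇒ D = (5/8, 3/8)
D = V + t·(H−V) with t = 3/8, so VD:DH = t:(1−t) = 3/8:5/8

VD:DH = 3/5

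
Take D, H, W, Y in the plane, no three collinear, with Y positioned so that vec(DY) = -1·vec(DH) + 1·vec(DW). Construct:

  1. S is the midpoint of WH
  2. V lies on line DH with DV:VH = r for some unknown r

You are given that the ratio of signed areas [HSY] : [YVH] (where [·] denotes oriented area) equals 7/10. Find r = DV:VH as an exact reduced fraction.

Assign D = (0, 0), H = (1, 0), W = (0, 1), Y = (-1, 1) — the answer is frame-independent, so this choice is without loss of generality.
1. S is the midpoint of WH ⇒ S = (1/2, 1/2)
2. With DV:VH = r, write λ = r/(r+1) so V = D + λ·(H−D); V is affine-linear in λ
Every point depending on V is an affine combination of V and λ-independent points, so each such coordinate is linear in λ; the λ² term in each signed area is a multiple of (H−D)×(H−D) = 0, so 2·[HSY] and 2·[YVH] are each linear in λ. Evaluating at λ=0 and λ=1:
  2·[HSY] = 1/2,   2·[YVH] = −λ + 1
So [HSY]:[YVH] = (1/2) / (−λ + 1). Setting this equal to 7/10:
  1/2 = 7/10·(−λ + 1)  ⇒  λ = 2/7
Then r = λ/(1−λ) = (2/7)/(5/7) = 2/5. Check: with r = 2/5, V = (2/7, 0) and [HSY]:[YVH] = 7/10 as required.

r = 2/5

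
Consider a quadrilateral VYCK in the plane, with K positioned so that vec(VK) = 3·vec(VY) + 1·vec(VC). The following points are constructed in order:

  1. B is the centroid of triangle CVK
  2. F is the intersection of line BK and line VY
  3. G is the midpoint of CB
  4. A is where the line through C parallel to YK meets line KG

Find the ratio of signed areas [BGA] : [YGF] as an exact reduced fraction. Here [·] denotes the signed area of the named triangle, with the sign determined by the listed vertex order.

[BGA]:[YGF] = 3/52

Choose coordinates V = (0, 0), Y = (1, 0), C = (0, 1), K = (3, 1).
1. B is the centroid of triangle CVK ⇒ B = (1, 2/3)
2. F is the intersection of line BK and line VY ⇒ F = (-3, 0)
3. G is the midpoint of CB ⇒ G = (1/2, 5/6)
4. A is where the line through C parallel to YK meets line KG ⇒ A = (-6/13, 10/13)
2·[BGA] = 5/26, 2·[YGF] = 10/3
[BGA]:[YGF] = 5/26:10/3 = 3/52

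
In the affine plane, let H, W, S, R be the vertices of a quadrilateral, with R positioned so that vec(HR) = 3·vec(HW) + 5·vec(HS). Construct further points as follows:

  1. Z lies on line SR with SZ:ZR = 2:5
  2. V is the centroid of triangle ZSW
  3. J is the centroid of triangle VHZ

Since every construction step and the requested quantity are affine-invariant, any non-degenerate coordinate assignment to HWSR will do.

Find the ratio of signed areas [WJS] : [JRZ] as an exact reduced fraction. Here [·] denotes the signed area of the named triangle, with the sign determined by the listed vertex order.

Choose coordinates H = (0, 0), W = (1, 0), S = (0, 1), R = (3, 5).
1. Z lies on line SR with SZ:ZR = 2:5 ⇒ Z = (6/7, 15/7)
2. V is the centroid of triangle ZSW ⇒ V = (13/21, 22/21)
3. J is the centroid of triangle VHZ ⇒ J = (31/63, 67/63)
2·[WJS] = 5/9, 2·[JRZ] = 80/63
[WJS]:[JRZ] = 5/9:80/63 = 7/16

[WJS]:[JRZ] = 7/16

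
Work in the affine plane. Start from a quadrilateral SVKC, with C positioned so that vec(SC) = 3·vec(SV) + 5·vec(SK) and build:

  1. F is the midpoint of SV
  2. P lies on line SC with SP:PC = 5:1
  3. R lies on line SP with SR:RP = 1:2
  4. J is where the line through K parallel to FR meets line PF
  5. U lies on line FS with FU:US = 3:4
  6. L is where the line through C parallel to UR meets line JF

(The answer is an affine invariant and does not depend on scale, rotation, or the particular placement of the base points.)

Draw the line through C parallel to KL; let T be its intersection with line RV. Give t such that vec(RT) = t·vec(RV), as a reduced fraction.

Work in coordinates with S = (0, 0), V = (1, 0), K = (0, 1), C = (3, 5).
1. F is the midpoint of SV ⇒ F = (1/2, 0)
2. P lies on line SC with SP:PC = 5:1 ⇒ P = (5/2, 25/6)
3. R lies on line SP with SR:RP = 1:2 ⇒ R = (5/6, 25/18)
4. J is where the line through K parallel to FR meets line PF ⇒ J = (-49/50, -37/12)
5. U lies on line FS with FU:US = 3:4 ⇒ U = (2/7, 0)
6. L is where the line through C parallel to UR meets line JF ⇒ L = (173/50, 37/6)
through C parallel to KL: direction (173/50, 31/6); meets RV at T = (811/1020, 1045/612)
T = R + t·(V−R) with t = -39/170

t = -39/170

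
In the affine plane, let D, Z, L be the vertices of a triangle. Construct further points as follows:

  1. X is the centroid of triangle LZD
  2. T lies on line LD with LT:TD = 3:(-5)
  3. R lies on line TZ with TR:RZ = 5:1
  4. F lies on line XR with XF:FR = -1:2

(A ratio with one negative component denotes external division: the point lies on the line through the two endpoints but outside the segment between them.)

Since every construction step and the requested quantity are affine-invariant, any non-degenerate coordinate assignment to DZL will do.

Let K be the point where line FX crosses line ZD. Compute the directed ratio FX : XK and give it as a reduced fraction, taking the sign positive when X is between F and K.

Set D = (0, 0), Z = (1, 0), L = (0, 1); any affine frame gives the same invariant.
1. X is the centroid of triangle LZD ⇒ X = (1/3, 1/3)
2. T lies on line LD with LT:TD = 3:(-5) ⇒ T = (0, 5/2)
3. R lies on line TZ with TR:RZ = 5:1 ⇒ R = (5/6, 5/12)
4. F lies on line XR with XF:FR = -1:2 ⇒ F = (-1/6, 1/4)
line FX meets ZD at K = (-5/3, 0)
X = F + t·(K−F) with t = -1/3, so FX:XK = -1/3:4/3

FX:XK = -1/4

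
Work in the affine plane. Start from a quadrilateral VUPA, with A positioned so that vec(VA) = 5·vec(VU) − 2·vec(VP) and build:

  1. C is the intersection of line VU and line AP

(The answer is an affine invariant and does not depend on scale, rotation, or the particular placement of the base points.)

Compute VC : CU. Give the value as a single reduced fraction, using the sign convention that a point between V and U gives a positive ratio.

VC:CU = -5/2

Choose coordinates V = (0, 0), U = (1, 0), P = (0, 1), A = (5, -2).
1. C is the intersection of line VU and line AP ⇒ C = (5/3, 0)
C = V + t·(U−V) with t = 5/3, so VC:CU = t:(1−t) = 5/3:-2/3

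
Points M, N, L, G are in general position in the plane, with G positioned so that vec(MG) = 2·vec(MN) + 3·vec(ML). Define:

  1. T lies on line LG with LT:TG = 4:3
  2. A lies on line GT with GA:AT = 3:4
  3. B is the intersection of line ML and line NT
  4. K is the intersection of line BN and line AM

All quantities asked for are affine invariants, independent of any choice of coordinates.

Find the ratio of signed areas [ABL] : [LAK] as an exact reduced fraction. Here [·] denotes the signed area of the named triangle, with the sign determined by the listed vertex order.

[ABL]:[LAK] = 51

Choose coordinates M = (0, 0), N = (1, 0), L = (0, 1), G = (2, 3).
1. T lies on line LG with LT:TG = 4:3 ⇒ T = (8/7, 15/7)
2. A lies on line GT with GA:AT = 3:4 ⇒ A = (80/49, 129/49)
3. B is the intersection of line ML and line NT ⇒ B = (0, -15)
4. K is the intersection of line BN and line AM ⇒ K = (400/357, 215/119)
2·[ABL] = -1280/49, 2·[LAK] = -1280/2499
[ABL]:[LAK] = -1280/49:-1280/2499 = 51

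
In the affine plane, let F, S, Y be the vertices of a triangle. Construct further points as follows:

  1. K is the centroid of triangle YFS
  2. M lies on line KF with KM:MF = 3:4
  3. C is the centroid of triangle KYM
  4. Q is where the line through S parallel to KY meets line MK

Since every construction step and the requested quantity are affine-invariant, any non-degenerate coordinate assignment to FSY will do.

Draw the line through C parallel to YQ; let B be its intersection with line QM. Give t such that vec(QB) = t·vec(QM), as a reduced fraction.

t = 17/30

Assign F = (0, 0), S = (1, 0), Y = (0, 1) — the answer is frame-independent, so this choice is without loss of generality.
1. K is the centroid of triangle YFS ⇒ K = (1/3, 1/3)
2. M lies on line KF with KM:MF = 3:4 ⇒ M = (4/21, 4/21)
3. C is the centroid of triangle KYM ⇒ C = (11/63, 32/63)
4. Q is where the line through S parallel to KY meets line MK ⇒ Q = (2/3, 2/3)
through C parallel to YQ: direction (2/3, -1/3); meets QM at B = (25/63, 25/63)
B = Q + t·(M−Q) with t = 17/30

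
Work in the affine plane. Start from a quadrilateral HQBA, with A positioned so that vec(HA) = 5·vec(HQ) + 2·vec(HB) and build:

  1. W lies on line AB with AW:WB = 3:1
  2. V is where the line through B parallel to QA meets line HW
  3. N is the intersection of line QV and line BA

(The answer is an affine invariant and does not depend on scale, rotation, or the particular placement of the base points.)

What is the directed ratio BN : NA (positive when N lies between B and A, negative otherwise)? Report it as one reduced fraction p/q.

Set H = (0, 0), Q = (1, 0), B = (0, 1), A = (5, 2); any affine frame gives the same invariant.
1. W lies on line AB with AW:WB = 3:1 ⇒ W = (5/4, 5/4)
2. V is where the line through B parallel to QA meets line HW ⇒ V = (2, 2)
3. N is the intersection of line QV and line BA ⇒ N = (5/3, 4/3)
N = B + t·(A−B) with t = 1/3, so BN:NA = t:(1−t) = 1/3:2/3

BN:NA = 1/2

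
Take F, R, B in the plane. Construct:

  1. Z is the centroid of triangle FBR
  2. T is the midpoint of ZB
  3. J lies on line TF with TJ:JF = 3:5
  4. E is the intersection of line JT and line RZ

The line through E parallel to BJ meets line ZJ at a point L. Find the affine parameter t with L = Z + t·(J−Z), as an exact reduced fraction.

t = 17/18

Choose coordinates F = (0, 0), R = (1, 0), B = (0, 1).
1. Z is the centroid of triangle FBR ⇒ Z = (1/3, 1/3)
2. T is the midpoint of ZB ⇒ T = (1/6, 2/3)
3. J lies on line TF with TJ:JF = 3:5 ⇒ J = (5/48, 5/12)
4. E is the intersection of line JT and line RZ ⇒ E = (1/9, 4/9)
through E parallel to BJ: direction (5/48, -7/12); meets ZJ at L = (101/864, 89/216)
L = Z + t·(J−Z) with t = 17/18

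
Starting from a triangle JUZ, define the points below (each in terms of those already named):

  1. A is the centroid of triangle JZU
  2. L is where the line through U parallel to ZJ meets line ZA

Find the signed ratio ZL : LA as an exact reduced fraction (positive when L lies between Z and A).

Assign J = (0, 0), U = (1, 0), Z = (0, 1) — the answer is frame-independent, so this choice is without loss of generality.
1. A is the centroid of triangle JZU ⇒ A = (1/3, 1/3)
2. L is where the line through U parallel to ZJ meets line ZA ⇒ L = (1, -1)
L = Z + t·(A−Z) with t = 3, so ZL:LA = t:(1−t) = 3:-2

ZL:LA = -3/2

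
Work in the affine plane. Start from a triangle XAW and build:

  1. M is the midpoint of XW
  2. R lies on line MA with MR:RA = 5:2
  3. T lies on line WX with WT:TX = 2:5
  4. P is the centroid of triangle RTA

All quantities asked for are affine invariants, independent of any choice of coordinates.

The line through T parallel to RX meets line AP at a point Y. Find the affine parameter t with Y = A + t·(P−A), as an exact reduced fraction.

t = 32/13

Work in coordinates with X = (0, 0), A = (1, 0), W = (0, 1).
1. M is the midpoint of XW ⇒ M = (0, 1/2)
2. R lies on line MA with MR:RA = 5:2 ⇒ R = (5/7, 1/7)
3. T lies on line WX with WT:TX = 2:5 ⇒ T = (0, 5/7)
4. P is the centroid of triangle RTA ⇒ P = (4/7, 2/7)
through T parallel to RX: direction (-5/7, -1/7); meets AP at Y = (-5/91, 64/91)
Y = A + t·(P−A) with t = 32/13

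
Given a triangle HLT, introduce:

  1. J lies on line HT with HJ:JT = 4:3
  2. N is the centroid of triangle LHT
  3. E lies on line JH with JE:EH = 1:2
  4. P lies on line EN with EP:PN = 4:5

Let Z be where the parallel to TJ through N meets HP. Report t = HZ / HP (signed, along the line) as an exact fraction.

t = 9/4

Work in coordinates with H = (0, 0), L = (1, 0), T = (0, 1).
1. J lies on line HT with HJ:JT = 4:3 ⇒ J = (0, 4/7)
2. N is the centroid of triangle LHT ⇒ N = (1/3, 1/3)
3. E lies on line JH with JE:EH = 1:2 ⇒ E = (0, 8/21)
4. P lies on line EN with EP:PN = 4:5 ⇒ P = (4/27, 68/189)
through N parallel to TJ: direction (0, -3/7); meets HP at Z = (1/3, 17/21)
Z = H + t·(P−H) with t = 9/4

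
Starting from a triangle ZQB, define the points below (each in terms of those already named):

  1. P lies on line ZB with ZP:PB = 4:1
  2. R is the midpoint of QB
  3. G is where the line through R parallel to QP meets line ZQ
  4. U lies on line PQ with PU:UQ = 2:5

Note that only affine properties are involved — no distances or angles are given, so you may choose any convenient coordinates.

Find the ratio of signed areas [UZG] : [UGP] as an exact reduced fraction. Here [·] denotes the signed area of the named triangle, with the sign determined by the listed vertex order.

[UZG]:[UGP] = 45/2

Assign Z = (0, 0), Q = (1, 0), B = (0, 1) — the answer is frame-independent, so this choice is without loss of generality.
1. P lies on line ZB with ZP:PB = 4:1 ⇒ P = (0, 4/5)
2. R is the midpoint of QB ⇒ R = (1/2, 1/2)
3. G is where the line through R parallel to QP meets line ZQ ⇒ G = (9/8, 0)
4. U lies on line PQ with PU:UQ = 2:5 ⇒ U = (2/7, 4/7)
2·[UZG] = 9/14, 2·[UGP] = 1/35
[UZG]:[UGP] = 9/14:1/35 = 45/2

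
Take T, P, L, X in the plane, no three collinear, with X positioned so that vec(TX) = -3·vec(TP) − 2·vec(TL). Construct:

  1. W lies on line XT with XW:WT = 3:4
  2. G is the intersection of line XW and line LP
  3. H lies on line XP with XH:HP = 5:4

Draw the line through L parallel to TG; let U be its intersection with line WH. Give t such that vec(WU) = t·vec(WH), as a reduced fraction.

t = -27/10

Set T = (0, 0), P = (1, 0), L = (0, 1), X = (-3, -2); any affine frame gives the same invariant.
1. W lies on line XT with XW:WT = 3:4 ⇒ W = (-12/7, -8/7)
2. G is the intersection of line XW and line LP ⇒ G = (3/5, 2/5)
3. H lies on line XP with XH:HP = 5:4 ⇒ H = (-7/9, -8/9)
through L parallel to TG: direction (3/5, 2/5); meets WH at U = (-297/70, -64/35)
U = W + t·(H−W) with t = -27/10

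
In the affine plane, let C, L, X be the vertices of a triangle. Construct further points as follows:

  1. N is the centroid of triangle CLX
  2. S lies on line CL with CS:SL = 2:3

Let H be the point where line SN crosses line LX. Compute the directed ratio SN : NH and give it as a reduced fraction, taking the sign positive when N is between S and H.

Set C = (0, 0), L = (1, 0), X = (0, 1); any affine frame gives the same invariant.
1. N is the centroid of triangle CLX ⇒ N = (1/3, 1/3)
2. S lies on line CL with CS:SL = 2:3 ⇒ S = (2/5, 0)
line SN meets LX at H = (1/4, 3/4)
N = S + t·(H−S) with t = 4/9, so SN:NH = 4/9:5/9

SN:NH = 4/5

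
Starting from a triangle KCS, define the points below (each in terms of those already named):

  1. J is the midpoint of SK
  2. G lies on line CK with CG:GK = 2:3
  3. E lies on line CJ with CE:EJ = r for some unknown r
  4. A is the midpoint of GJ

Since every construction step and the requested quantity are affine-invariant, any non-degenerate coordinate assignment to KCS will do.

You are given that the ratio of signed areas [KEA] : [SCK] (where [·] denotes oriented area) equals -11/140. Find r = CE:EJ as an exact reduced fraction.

Work in coordinates with K = (0, 0), C = (1, 0), S = (0, 1).
1. J is the midpoint of SK ⇒ J = (0, 1/2)
2. G lies on line CK with CG:GK = 2:3 ⇒ G = (3/5, 0)
3. With CE:EJ = r, write λ = r/(r+1) so E = C + λ·(J−C); E is affine-linear in λ
4. A is the midpoint of GJ ⇒ A = (3/10, 1/4)
Every point depending on E is an affine combination of E and λ-independent points, so each such coordinate is linear in λ; the λ² term in each signed area is a multiple of (J−C)×(J−C) = 0, so 2·[KEA] and 2·[SCK] are each linear in λ. Evaluating at λ=0 and λ=1:
  2·[KEA] = -2/5·λ + 1/4,   2·[SCK] = -1
So [KEA]:[SCK] = (-2/5·λ + 1/4) / (-1). Setting this equal to -11/140:
  -2/5·λ + 1/4 = -11/140·(-1)  ⇒  λ = 3/7
Then r = λ/(1−λ) = (3/7)/(4/7) = 3/4. Check: with r = 3/4, E = (4/7, 3/14) and [KEA]:[SCK] = -11/140 as required.

r = 3/4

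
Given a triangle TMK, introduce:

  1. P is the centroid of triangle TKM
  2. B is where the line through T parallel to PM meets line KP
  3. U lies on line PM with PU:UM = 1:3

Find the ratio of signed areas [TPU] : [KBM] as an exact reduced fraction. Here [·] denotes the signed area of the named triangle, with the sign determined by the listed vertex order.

Work in coordinates with T = (0, 0), M = (1, 0), K = (0, 1).
1. P is the centroid of triangle TKM ⇒ P = (1/3, 1/3)
2. B is where the line through T parallel to PM meets line KP ⇒ B = (2/3, -1/3)
3. U lies on line PM with PU:UM = 1:3 ⇒ U = (1/2, 1/4)
2·[TPU] = -1/12, 2·[KBM] = 2/3
[TPU]:[KBM] = -1/12:2/3 = -1/8

[TPU]:[KBM] = -1/8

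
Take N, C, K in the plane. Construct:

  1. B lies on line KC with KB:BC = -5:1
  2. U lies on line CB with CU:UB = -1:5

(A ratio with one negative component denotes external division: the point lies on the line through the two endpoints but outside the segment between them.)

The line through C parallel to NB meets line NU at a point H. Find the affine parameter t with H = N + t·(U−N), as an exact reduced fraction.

Choose coordinates N = (0, 0), C = (1, 0), K = (0, 1).
1. B lies on line KC with KB:BC = -5:1 ⇒ B = (5/4, -1/4)
2. U lies on line CB with CU:UB = -1:5 ⇒ U = (15/16, 1/16)
through C parallel to NB: direction (5/4, -1/4); meets NU at H = (3/4, 1/20)
H = N + t·(U−N) with t = 4/5

t = 4/5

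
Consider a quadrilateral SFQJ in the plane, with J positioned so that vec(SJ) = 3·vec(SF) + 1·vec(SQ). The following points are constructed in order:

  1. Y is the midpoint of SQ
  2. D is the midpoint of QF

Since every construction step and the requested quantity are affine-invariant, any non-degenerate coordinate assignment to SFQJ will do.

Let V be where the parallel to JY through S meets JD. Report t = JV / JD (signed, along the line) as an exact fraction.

t = 6

Assign S = (0, 0), F = (1, 0), Q = (0, 1), J = (3, 1) — the answer is frame-independent, so this choice is without loss of generality.
1. Y is the midpoint of SQ ⇒ Y = (0, 1/2)
2. D is the midpoint of QF ⇒ D = (1/2, 1/2)
through S parallel to JY: direction (-3, -1/2); meets JD at V = (-12, -2)
V = J + t·(D−J) with t = 6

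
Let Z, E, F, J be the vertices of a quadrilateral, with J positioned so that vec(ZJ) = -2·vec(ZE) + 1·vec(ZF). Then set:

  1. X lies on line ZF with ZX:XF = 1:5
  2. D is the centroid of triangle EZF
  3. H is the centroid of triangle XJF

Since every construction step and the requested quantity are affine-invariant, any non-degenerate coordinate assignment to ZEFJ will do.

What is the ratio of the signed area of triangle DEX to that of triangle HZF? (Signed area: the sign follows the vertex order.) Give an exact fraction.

[DEX]:[HZF] = -1/3

Choose coordinates Z = (0, 0), E = (1, 0), F = (0, 1), J = (-2, 1).
1. X lies on line ZF with ZX:XF = 1:5 ⇒ X = (0, 1/6)
2. D is the centroid of triangle EZF ⇒ D = (1/3, 1/3)
3. H is the centroid of triangle XJF ⇒ H = (-2/3, 13/18)
2·[DEX] = -2/9, 2·[HZF] = 2/3
[DEX]:[HZF] = -2/9:2/3 = -1/3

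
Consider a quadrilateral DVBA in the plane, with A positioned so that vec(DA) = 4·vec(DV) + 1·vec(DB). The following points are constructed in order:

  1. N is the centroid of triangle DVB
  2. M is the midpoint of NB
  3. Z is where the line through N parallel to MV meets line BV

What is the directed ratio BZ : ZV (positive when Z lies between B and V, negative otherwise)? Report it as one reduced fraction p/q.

Set D = (0, 0), V = (1, 0), B = (0, 1), A = (4, 1); any affine frame gives the same invariant.
1. N is the centroid of triangle DVB ⇒ N = (1/3, 1/3)
2. M is the midpoint of NB ⇒ M = (1/6, 2/3)
3. Z is where the line through N parallel to MV meets line BV ⇒ Z = (2, -1)
Z = B + t·(V−B) with t = 2, so BZ:ZV = t:(1−t) = 2:-1

BZ:ZV = -2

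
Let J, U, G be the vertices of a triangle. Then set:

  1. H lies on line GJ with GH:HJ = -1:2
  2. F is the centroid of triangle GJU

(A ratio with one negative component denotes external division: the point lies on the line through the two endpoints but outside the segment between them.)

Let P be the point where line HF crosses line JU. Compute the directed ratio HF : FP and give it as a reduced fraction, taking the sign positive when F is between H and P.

HF:FP = 5

Choose coordinates J = (0, 0), U = (1, 0), G = (0, 1).
1. H lies on line GJ with GH:HJ = -1:2 ⇒ H = (0, 2)
2. F is the centroid of triangle GJU ⇒ F = (1/3, 1/3)
line HF meets JU at P = (2/5, 0)
F = H + t·(P−H) with t = 5/6, so HF:FP = 5/6:1/6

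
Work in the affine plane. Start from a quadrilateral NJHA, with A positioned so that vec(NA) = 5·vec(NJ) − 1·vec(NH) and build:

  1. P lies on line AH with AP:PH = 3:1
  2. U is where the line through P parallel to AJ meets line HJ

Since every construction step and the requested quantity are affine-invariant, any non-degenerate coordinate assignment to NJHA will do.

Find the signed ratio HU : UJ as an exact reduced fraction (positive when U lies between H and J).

Assign N = (0, 0), J = (1, 0), H = (0, 1), A = (5, -1) — the answer is frame-independent, so this choice is without loss of generality.
1. P lies on line AH with AP:PH = 3:1 ⇒ P = (5/4, 1/2)
2. U is where the line through P parallel to AJ meets line HJ ⇒ U = (1/4, 3/4)
U = H + t·(J−H) with t = 1/4, so HU:UJ = t:(1−t) = 1/4:3/4

HU:UJ = 1/3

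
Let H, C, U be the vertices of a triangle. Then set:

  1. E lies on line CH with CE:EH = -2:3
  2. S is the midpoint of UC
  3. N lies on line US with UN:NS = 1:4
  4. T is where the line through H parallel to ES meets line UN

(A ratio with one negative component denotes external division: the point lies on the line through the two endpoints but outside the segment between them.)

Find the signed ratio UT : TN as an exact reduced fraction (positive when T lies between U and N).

UT:TN = -25/23

Choose coordinates H = (0, 0), C = (1, 0), U = (0, 1).
1. E lies on line CH with CE:EH = -2:3 ⇒ E = (3, 0)
2. S is the midpoint of UC ⇒ S = (1/2, 1/2)
3. N lies on line US with UN:NS = 1:4 ⇒ N = (1/10, 9/10)
4. T is where the line through H parallel to ES meets line UN ⇒ T = (5/4, -1/4)
T = U + t·(N−U) with t = 25/2, so UT:TN = t:(1−t) = 25/2:-23/2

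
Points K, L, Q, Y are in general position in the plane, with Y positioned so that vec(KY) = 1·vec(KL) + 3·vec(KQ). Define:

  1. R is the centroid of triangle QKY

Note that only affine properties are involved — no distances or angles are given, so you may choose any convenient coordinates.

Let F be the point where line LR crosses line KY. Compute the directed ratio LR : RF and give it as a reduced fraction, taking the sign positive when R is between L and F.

Assign K = (0, 0), L = (1, 0), Q = (0, 1), Y = (1, 3) — the answer is frame-independent, so this choice is without loss of generality.
1. R is the centroid of triangle QKY ⇒ R = (1/3, 4/3)
line LR meets KY at F = (2/5, 6/5)
R = L + t·(F−L) with t = 10/9, so LR:RF = 10/9:-1/9

LR:RF = -10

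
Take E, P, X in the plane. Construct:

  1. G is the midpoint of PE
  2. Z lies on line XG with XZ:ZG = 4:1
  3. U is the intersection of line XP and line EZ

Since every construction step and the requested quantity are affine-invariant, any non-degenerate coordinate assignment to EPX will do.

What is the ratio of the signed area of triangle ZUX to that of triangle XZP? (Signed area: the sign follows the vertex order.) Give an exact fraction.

[ZUX]:[XZP] = 2/3

Choose coordinates E = (0, 0), P = (1, 0), X = (0, 1).
1. G is the midpoint of PE ⇒ G = (1/2, 0)
2. Z lies on line XG with XZ:ZG = 4:1 ⇒ Z = (2/5, 1/5)
3. U is the intersection of line XP and line EZ ⇒ U = (2/3, 1/3)
2·[ZUX] = 4/15, 2·[XZP] = 2/5
[ZUX]:[XZP] = 4/15:2/5 = 2/3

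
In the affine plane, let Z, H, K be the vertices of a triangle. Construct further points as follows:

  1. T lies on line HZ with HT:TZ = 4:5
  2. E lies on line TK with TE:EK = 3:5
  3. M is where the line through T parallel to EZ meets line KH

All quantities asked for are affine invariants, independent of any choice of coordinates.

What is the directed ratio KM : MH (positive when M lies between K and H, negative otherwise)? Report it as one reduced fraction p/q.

Choose coordinates Z = (0, 0), H = (1, 0), K = (0, 1).
1. T lies on line HZ with HT:TZ = 4:5 ⇒ T = (5/9, 0)
2. E lies on line TK with TE:EK = 3:5 ⇒ E = (25/72, 3/8)
3. M is where the line through T parallel to EZ meets line KH ⇒ M = (10/13, 3/13)
M = K + t·(H−K) with t = 10/13, so KM:MH = t:(1−t) = 10/13:3/13

KM:MH = 10/3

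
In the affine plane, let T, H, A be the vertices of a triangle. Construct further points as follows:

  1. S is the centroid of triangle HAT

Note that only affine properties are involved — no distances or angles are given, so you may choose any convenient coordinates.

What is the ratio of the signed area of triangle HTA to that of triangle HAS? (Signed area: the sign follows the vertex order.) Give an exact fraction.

[HTA]:[HAS] = -3

Work in coordinates with T = (0, 0), H = (1, 0), A = (0, 1).
1. S is the centroid of triangle HAT ⇒ S = (1/3, 1/3)
2·[HTA] = -1, 2·[HAS] = 1/3
[HTA]:[HAS] = -1:1/3 = -3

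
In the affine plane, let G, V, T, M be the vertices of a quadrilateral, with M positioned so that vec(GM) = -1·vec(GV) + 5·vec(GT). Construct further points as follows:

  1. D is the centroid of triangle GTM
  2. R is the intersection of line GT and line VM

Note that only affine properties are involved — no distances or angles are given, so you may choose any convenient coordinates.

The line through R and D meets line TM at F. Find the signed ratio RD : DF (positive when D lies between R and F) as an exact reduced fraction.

RD:DF = -11/2

Work in coordinates with G = (0, 0), V = (1, 0), T = (0, 1), M = (-1, 5).
1. D is the centroid of triangle GTM ⇒ D = (-1/3, 2)
2. R is the intersection of line GT and line VM ⇒ R = (0, 5/2)
line RD meets TM at F = (-3/11, 23/11)
D = R + t·(F−R) with t = 11/9, so RD:DF = 11/9:-2/9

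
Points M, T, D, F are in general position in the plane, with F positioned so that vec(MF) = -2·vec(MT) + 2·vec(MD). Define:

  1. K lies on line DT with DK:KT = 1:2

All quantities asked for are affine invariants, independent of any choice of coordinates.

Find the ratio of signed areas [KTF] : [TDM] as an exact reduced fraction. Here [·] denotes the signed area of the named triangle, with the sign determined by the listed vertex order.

[KTF]:[TDM] = -2/3

Set M = (0, 0), T = (1, 0), D = (0, 1), F = (-2, 2); any affine frame gives the same invariant.
1. K lies on line DT with DK:KT = 1:2 ⇒ K = (1/3, 2/3)
2·[KTF] = -2/3, 2·[TDM] = 1
[KTF]:[TDM] = -2/3:1 = -2/3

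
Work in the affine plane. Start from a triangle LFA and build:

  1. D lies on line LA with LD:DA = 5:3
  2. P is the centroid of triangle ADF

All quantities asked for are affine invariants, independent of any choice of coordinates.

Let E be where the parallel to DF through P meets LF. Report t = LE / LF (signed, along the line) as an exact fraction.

Assign L = (0, 0), F = (1, 0), A = (0, 1) — the answer is frame-independent, so this choice is without loss of generality.
1. D lies on line LA with LD:DA = 5:3 ⇒ D = (0, 5/8)
2. P is the centroid of triangle ADF ⇒ P = (1/3, 13/24)
through P parallel to DF: direction (1, -5/8); meets LF at E = (6/5, 0)
E = L + t·(F−L) with t = 6/5

t = 6/5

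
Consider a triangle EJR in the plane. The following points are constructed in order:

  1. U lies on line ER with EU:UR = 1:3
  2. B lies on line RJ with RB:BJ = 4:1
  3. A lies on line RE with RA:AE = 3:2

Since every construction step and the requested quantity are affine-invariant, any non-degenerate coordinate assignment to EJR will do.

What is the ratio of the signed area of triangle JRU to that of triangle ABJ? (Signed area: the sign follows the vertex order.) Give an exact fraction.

Work in coordinates with E = (0, 0), J = (1, 0), R = (0, 1).
1. U lies on line ER with EU:UR = 1:3 ⇒ U = (0, 1/4)
2. B lies on line RJ with RB:BJ = 4:1 ⇒ B = (4/5, 1/5)
3. A lies on line RE with RA:AE = 3:2 ⇒ A = (0, 2/5)
2·[JRU] = 3/4, 2·[ABJ] = -3/25
[JRU]:[ABJ] = 3/4:-3/25 = -25/4

[JRU]:[ABJ] = -25/4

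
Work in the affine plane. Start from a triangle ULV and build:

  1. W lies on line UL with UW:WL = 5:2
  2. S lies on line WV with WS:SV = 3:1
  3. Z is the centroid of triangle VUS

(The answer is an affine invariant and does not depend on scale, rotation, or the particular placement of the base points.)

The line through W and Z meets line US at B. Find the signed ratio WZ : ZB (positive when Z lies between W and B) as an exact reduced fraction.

Set U = (0, 0), L = (1, 0), V = (0, 1); any affine frame gives the same invariant.
1. W lies on line UL with UW:WL = 5:2 ⇒ W = (5/7, 0)
2. S lies on line WV with WS:SV = 3:1 ⇒ S = (5/28, 3/4)
3. Z is the centroid of triangle VUS ⇒ Z = (5/84, 7/12)
line WZ meets US at B = (1/8, 21/40)
Z = W + t·(B−W) with t = 10/9, so WZ:ZB = 10/9:-1/9

WZ:ZB = -10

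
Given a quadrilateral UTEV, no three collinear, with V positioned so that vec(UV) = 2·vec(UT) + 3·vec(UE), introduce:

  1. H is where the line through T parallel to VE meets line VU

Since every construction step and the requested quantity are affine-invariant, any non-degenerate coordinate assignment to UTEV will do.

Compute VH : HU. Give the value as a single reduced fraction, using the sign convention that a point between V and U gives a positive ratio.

Assign U = (0, 0), T = (1, 0), E = (0, 1), V = (2, 3) — the answer is frame-independent, so this choice is without loss of generality.
1. H is where the line through T parallel to VE meets line VU ⇒ H = (-2, -3)
H = V + t·(U−V) with t = 2, so VH:HU = t:(1−t) = 2:-1

VH:HU = -2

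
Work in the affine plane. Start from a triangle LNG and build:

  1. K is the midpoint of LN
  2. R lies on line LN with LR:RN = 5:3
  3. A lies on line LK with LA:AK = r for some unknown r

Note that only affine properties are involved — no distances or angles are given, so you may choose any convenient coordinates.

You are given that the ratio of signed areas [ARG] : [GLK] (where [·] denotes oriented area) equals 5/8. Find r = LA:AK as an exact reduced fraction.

Assign L = (0, 0), N = (1, 0), G = (0, 1) — the answer is frame-independent, so this choice is without loss of generality.
1. K is the midpoint of LN ⇒ K = (1/2, 0)
2. R lies on line LN with LR:RN = 5:3 ⇒ R = (5/8, 0)
3. With LA:AK = r, write λ = r/(r+1) so A = L + λ·(K−L); A is affine-linear in λ
Every point depending on A is an affine combination of A and λ-independent points, so each such coordinate is linear in λ; the λ² term in each signed area is a multiple of (K−L)×(K−L) = 0, so 2·[ARG] and 2·[GLK] are each linear in λ. Evaluating at λ=0 and λ=1:
  2·[ARG] = -1/2·λ + 5/8,   2·[GLK] = 1/2
So [ARG]:[GLK] = (-1/2·λ + 5/8) / (1/2). Setting this equal to 5/8:
  -1/2·λ + 5/8 = 5/8·(1/2)  ⇒  λ = 5/8
Then r = λ/(1−λ) = (5/8)/(3/8) = 5/3. Check: with r = 5/3, A = (5/16, 0) and [ARG]:[GLK] = 5/8 as required.

r = 5/3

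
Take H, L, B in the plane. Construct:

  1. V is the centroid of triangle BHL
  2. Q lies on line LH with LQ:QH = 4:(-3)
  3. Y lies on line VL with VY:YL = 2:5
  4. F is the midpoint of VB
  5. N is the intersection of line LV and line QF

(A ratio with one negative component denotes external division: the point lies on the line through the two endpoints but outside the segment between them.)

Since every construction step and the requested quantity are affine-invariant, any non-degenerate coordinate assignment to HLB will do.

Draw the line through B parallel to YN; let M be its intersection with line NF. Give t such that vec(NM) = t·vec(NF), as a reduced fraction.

t = 2

Assign H = (0, 0), L = (1, 0), B = (0, 1) — the answer is frame-independent, so this choice is without loss of generality.
1. V is the centroid of triangle BHL ⇒ V = (1/3, 1/3)
2. Q lies on line LH with LQ:QH = 4:(-3) ⇒ Q = (-3, 0)
3. Y lies on line VL with VY:YL = 2:5 ⇒ Y = (11/21, 5/21)
4. F is the midpoint of VB ⇒ F = (1/6, 2/3)
5. N is the intersection of line LV and line QF ⇒ N = (-5/27, 16/27)
through B parallel to YN: direction (-134/189, 67/189); meets NF at M = (14/27, 20/27)
M = N + t·(F−N) with t = 2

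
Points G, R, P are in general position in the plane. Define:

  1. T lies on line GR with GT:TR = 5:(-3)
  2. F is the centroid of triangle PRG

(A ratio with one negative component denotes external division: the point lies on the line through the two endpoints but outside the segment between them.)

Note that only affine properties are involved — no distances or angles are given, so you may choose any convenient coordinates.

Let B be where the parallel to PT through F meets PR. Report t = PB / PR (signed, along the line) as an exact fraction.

Set G = (0, 0), R = (1, 0), P = (0, 1); any affine frame gives the same invariant.
1. T lies on line GR with GT:TR = 5:(-3) ⇒ T = (5/2, 0)
2. F is the centroid of triangle PRG ⇒ F = (1/3, 1/3)
through F parallel to PT: direction (5/2, -1); meets PR at B = (8/9, 1/9)
B = P + t·(R−P) with t = 8/9

t = 8/9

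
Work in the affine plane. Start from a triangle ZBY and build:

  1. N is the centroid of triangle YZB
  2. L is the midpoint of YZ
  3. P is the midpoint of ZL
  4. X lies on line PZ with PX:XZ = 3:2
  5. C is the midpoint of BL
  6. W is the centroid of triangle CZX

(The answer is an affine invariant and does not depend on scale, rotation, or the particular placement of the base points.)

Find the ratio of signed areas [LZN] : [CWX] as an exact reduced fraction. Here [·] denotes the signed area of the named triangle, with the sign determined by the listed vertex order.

[LZN]:[CWX] = -10

Set Z = (0, 0), B = (1, 0), Y = (0, 1); any affine frame gives the same invariant.
1. N is the centroid of triangle YZB ⇒ N = (1/3, 1/3)
2. L is the midpoint of YZ ⇒ L = (0, 1/2)
3. P is the midpoint of ZL ⇒ P = (0, 1/4)
4. X lies on line PZ with PX:XZ = 3:2 ⇒ X = (0, 1/10)
5. C is the midpoint of BL ⇒ C = (1/2, 1/4)
6. W is the centroid of triangle CZX ⇒ W = (1/6, 7/60)
2·[LZN] = 1/6, 2·[CWX] = -1/60
[LZN]:[CWX] = 1/6:-1/60 = -10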